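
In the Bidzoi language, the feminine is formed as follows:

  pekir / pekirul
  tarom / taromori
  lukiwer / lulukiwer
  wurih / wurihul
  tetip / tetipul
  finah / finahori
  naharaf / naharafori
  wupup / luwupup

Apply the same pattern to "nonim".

nonimul

"nonim" has last vowel 'i'. The stems whose last vowel is 'i' (pekir → pekirul, tetip → tetipul, wurih → wurihul) add -ul.
The other patterns: stems whose last vowel is 'e' or 'u' add the prefix lu-; stems whose last vowel is 'a' or 'o' add -ori.
So nonim → nonimul.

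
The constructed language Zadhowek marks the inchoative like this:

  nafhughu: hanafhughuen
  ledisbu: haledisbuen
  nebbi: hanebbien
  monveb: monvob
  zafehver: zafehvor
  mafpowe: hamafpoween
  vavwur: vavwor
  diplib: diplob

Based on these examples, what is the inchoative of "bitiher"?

bitihor

"bitiher" ends in a consonant. The stems ending in a consonant (vavwur → vavwor, diplib → diplob, zafehver → zafehvor) change the last vowel to 'o'.
So bitiher → bitihor.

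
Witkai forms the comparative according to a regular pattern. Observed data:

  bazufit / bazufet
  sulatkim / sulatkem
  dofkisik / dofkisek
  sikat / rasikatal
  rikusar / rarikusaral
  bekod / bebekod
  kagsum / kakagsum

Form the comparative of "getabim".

bazufit and sikat both end in -t yet inflect differently (bazufet, rasikatal), so the final letter is not what conditions the rule; the last vowel is.
"getabim" has last vowel 'i'. The stems whose last vowel is 'i' (bazufit → bazufet, sulatkim → sulatkem, dofkisik → dofkisek) change the last vowel to 'e'.
The other patterns: stems whose last vowel is 'a' add ra- … -al around the stem; stems whose last vowel is 'o' or 'u' repeat the first consonant+vowel as a prefix.
So getabim → getabem.

getabem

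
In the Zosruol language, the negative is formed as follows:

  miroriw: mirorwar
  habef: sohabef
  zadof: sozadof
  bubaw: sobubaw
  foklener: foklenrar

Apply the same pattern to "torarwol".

"torarwol" has 3 vowels. The stems with 3 vowels (miroriw → mirorwar, foklener → foklenrar) delete the last vowel and add -ar.
The other pattern: stems with 2 vowels add the prefix so-.
So torarwol → torarwlar.

torarwlar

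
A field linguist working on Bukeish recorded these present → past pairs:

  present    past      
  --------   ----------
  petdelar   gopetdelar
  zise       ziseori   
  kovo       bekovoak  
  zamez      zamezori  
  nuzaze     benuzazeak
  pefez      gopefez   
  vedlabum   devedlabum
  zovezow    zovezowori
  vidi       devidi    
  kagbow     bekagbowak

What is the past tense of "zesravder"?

pefez and zamez both end in -z yet inflect differently (gopefez, zamezori), so the final letter is not what conditions the rule; the first letter is.
"zesravder" begins with z-. The stems beginning with z- (zamez → zamezori, zovezow → zovezowori, zise → ziseori) add -ori.
The other patterns: stems beginning with p- add the prefix go-; stems beginning with v- add the prefix de-; stems beginning with k- or n- add be- … -ak around the stem.
So zesravder → zesravderori.

zesravderori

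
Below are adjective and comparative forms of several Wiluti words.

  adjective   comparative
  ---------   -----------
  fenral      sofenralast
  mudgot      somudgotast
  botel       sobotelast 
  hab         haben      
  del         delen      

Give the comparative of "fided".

sofidedast

fenral and del both end in -l yet inflect differently (sofenralast, delen), so the final letter is not what conditions the rule; the number of vowels is.
"fided" has 2 vowels. The stems with 2 vowels (fenral → sofenralast, mudgot → somudgotast, botel → sobotelast) add so- … -ast around the stem.
So fided → sofidedast.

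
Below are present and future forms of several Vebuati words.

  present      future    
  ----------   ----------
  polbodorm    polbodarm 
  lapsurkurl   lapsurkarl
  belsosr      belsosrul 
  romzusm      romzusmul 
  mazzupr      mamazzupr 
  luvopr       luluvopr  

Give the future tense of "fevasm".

polbodorm and romzusm both end in -m yet inflect differently (polbodarm, romzusmul), so the final letter is not what conditions the rule; the second-to-last letter is.
"fevasm" has second-to-last letter 's'. The stems whose second-to-last letter is 's' (belsosr → belsosrul, romzusm → romzusmul) add -ul.
So fevasm → fevasmul.

fevasmul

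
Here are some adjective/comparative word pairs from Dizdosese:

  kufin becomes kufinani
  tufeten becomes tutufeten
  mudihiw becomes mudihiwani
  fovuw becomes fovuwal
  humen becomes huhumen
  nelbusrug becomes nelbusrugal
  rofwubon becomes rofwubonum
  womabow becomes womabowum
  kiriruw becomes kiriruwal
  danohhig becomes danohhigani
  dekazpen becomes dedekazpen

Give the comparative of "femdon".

kiriruw and mudihiw both end in -w yet inflect differently (kiriruwal, mudihiwani), so the final letter is not what conditions the rule; the last vowel is.
"femdon" has last vowel 'o'. The stems whose last vowel is 'o' (womabow → womabowum, rofwubon → rofwubonum) add -um.
The other patterns: stems whose last vowel is 'u' add -al; stems whose last vowel is 'i' add -ani; stems whose last vowel is 'e' repeat the first consonant+vowel as a prefix.
So femdon → femdonum.

femdonum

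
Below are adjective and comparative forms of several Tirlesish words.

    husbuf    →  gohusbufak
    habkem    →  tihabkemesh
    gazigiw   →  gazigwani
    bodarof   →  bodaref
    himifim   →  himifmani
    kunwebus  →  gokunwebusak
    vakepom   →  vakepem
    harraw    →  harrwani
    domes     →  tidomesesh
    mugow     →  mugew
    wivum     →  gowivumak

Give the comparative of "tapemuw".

gotapemuwak

kunwebus and domes both end in -s yet inflect differently (gokunwebusak, tidomesesh), so the final letter is not what conditions the rule; the last vowel is.
"tapemuw" has last vowel 'u'. The stems whose last vowel is 'u' (husbuf → gohusbufak, kunwebus → gokunwebusak, wivum → gowivumak) add go- … -ak around the stem.
So tapemuw → gotapemuwak.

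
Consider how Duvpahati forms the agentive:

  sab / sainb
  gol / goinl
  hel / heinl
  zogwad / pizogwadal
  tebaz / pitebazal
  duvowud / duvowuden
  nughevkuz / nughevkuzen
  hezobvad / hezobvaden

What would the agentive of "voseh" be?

pivosehal

zogwad and duvowud both end in -d yet inflect differently (pizogwadal, duvowuden), so the final letter is not what conditions the rule; the number of vowels is.
"voseh" has 2 vowels. The stems with 2 vowels (zogwad → pizogwadal, tebaz → pitebazal) add pi- … -al around the stem.
So voseh → pivosehal.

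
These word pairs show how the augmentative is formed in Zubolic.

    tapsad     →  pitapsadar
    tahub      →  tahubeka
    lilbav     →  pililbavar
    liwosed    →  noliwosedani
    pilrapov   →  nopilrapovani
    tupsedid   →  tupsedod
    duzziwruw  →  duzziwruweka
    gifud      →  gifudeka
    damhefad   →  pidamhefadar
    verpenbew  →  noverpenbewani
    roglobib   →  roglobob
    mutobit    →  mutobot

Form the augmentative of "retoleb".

"retoleb" has last vowel 'e'. The stems whose last vowel is 'e' (liwosed → noliwosedani, verpenbew → noverpenbewani) add no- … -ani around the stem.
The other patterns: stems whose last vowel is 'a' add pi- … -ar around the stem; stems whose last vowel is 'i' change the last vowel to 'o'; stems whose last vowel is 'u' add -eka.
So retoleb → noretolebani.

noretolebani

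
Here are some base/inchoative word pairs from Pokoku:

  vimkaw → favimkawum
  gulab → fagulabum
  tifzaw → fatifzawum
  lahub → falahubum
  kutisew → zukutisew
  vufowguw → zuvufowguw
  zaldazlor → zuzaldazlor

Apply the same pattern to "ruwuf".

kutisew and vimkaw both end in -w yet inflect differently (zukutisew, favimkawum), so the final letter is not what conditions the rule; the number of vowels is.
"ruwuf" has 2 vowels. The stems with 2 vowels (lahub → falahubum, vimkaw → favimkawum, tifzaw → fatifzawum) add fa- … -um around the stem.
The other pattern: stems with 3 vowels add the prefix zu-.
So ruwuf → faruwufum.

faruwufum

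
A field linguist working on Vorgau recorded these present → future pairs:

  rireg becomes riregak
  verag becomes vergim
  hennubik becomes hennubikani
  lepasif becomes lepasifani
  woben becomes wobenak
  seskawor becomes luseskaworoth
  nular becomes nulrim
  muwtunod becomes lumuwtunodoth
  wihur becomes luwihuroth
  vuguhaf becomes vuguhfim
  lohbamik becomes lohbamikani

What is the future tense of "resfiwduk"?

verag and rireg both end in -g yet inflect differently (vergim, riregak), so the final letter is not what conditions the rule; the last vowel is.
"resfiwduk" has last vowel 'u'. The one such stem in the data (wihur → luwihuroth) adds lu- … -oth around the stem, so the same rule applies.
The other patterns: stems whose last vowel is 'a' delete the last vowel and add -im; stems whose last vowel is 'e' add -ak; stems whose last vowel is 'i' add -ani.
So resfiwduk → luresfiwdukoth.

luresfiwdukoth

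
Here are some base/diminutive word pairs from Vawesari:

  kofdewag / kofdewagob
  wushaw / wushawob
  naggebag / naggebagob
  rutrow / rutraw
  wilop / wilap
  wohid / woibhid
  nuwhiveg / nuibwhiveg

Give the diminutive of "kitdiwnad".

"kitdiwnad" has last vowel 'a'. The stems whose last vowel is 'a' (kofdewag → kofdewagob, wushaw → wushawob, naggebag → naggebagob) add -ob.
So kitdiwnad → kitdiwnadob.

kitdiwnadob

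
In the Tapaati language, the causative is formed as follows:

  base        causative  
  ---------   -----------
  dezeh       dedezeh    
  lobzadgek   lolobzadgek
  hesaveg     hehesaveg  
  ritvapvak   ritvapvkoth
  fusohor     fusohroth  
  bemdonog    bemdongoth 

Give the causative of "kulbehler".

kukulbehler

lobzadgek and ritvapvak both end in -k yet inflect differently (lolobzadgek, ritvapvkoth), so the final letter is not what conditions the rule; the last vowel is.
"kulbehler" has last vowel 'e'. The stems whose last vowel is 'e' (dezeh → dedezeh, lobzadgek → lolobzadgek, hesaveg → hehesaveg) repeat the first consonant+vowel as a prefix.
So kulbehler → kukulbehler.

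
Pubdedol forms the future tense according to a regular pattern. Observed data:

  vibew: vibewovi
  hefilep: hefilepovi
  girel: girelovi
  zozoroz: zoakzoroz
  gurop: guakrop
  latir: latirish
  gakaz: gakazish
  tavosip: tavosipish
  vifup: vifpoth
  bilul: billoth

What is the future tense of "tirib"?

tiribish

"tirib" has last vowel 'i'. The stems whose last vowel is 'i' (latir → latirish, tavosip → tavosipish) add -ish.
So tirib → tiribish.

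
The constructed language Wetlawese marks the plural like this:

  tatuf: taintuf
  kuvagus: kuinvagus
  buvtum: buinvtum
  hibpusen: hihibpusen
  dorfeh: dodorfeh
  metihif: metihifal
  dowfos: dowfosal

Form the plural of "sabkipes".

sasabkipes

tatuf and metihif both end in -f yet inflect differently (taintuf, metihifal), so the final letter is not what conditions the rule; the last vowel is.
"sabkipes" has last vowel 'e'. The stems whose last vowel is 'e' (hibpusen → hihibpusen, dorfeh → dodorfeh) repeat the first consonant+vowel as a prefix.
The other patterns: stems whose last vowel is 'u' insert -in- after the first vowel; stems whose last vowel is 'i' or 'o' add -al.
So sabkipes → sasabkipes.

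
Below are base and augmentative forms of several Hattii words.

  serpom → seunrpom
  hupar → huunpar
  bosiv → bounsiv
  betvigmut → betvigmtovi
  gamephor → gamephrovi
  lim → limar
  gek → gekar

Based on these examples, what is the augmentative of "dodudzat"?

lim and serpom both end in -m yet inflect differently (limar, seunrpom), so the final letter is not what conditions the rule; the number of vowels is.
"dodudzat" has 3 vowels. The stems with 3 vowels (gamephor → gamephrovi, betvigmut → betvigmtovi) delete the last vowel and add -ovi.
The other patterns: stems with 1 vowel add -ar; stems with 2 vowels insert -un- after the first vowel.
So dodudzat → dodudztovi.

dodudztovi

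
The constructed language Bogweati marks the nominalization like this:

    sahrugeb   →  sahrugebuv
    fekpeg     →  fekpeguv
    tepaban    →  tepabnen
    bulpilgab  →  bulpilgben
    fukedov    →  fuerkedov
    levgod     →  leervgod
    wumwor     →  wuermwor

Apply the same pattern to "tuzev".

tuzevuv

bulpilgab and sahrugeb both end in -b yet inflect differently (bulpilgben, sahrugebuv), so the final letter is not what conditions the rule; the last vowel is.
"tuzev" has last vowel 'e'. The stems whose last vowel is 'e' (fekpeg → fekpeguv, sahrugeb → sahrugebuv) add -uv.
The other patterns: stems whose last vowel is 'o' insert -er- after the first vowel; stems whose last vowel is 'a' delete the last vowel and add -en.
So tuzev → tuzevuv.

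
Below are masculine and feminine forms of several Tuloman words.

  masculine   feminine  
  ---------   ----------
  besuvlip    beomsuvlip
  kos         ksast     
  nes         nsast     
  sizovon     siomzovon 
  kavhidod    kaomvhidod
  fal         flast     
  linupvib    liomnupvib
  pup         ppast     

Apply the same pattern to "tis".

"tis" has 1 vowel. The stems with 1 vowel (fal → flast, kos → ksast, nes → nsast) delete the last vowel and add -ast.
So tis → tsast.

tsast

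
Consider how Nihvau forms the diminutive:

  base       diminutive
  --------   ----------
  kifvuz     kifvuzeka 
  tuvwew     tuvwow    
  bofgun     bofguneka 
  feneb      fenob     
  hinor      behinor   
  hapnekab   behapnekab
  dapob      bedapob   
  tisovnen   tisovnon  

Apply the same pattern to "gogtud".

"gogtud" has last vowel 'u'. The stems whose last vowel is 'u' (kifvuz → kifvuzeka, bofgun → bofguneka) add -eka.
The other patterns: stems whose last vowel is 'a' or 'o' add the prefix be-; stems whose last vowel is 'e' change the last vowel to 'o'.
So gogtud → gogtudeka.

gogtudeka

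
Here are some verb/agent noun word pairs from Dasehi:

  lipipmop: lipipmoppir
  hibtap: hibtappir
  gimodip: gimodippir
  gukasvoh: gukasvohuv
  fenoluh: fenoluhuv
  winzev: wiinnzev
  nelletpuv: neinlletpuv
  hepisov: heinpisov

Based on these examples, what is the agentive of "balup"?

baluppir

"balup" ends in -p. The stems ending in -p (lipipmop → lipipmoppir, hibtap → hibtappir, gimodip → gimodippir) double the final consonant and add -ir.
The other patterns: stems ending in -h add -uv; stems ending in -v insert -in- after the first vowel.
So balup → baluppir.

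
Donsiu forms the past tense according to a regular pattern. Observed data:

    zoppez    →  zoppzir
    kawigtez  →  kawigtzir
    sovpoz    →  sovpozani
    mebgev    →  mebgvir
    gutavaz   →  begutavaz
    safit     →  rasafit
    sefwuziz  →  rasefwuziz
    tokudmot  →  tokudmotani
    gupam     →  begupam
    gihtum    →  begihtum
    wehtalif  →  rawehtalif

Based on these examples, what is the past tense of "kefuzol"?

kefuzolani

zoppez and sovpoz both end in -z yet inflect differently (zoppzir, sovpozani), so the final letter is not what conditions the rule; the last vowel is.
"kefuzol" has last vowel 'o'. The stems whose last vowel is 'o' (tokudmot → tokudmotani, sovpoz → sovpozani) add -ani.
The other patterns: stems whose last vowel is 'e' delete the last vowel and add -ir; stems whose last vowel is 'a' or 'u' add the prefix be-; stems whose last vowel is 'i' add the prefix ra-.
So kefuzol → kefuzolani.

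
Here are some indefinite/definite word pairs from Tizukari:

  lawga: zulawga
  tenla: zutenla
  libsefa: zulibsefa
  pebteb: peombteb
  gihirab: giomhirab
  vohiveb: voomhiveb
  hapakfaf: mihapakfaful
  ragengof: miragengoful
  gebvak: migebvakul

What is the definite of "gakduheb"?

"gakduheb" ends in -b. The stems ending in -b (pebteb → peombteb, gihirab → giomhirab, vohiveb → voomhiveb) insert -om- after the first vowel.
The other patterns: stems ending in -a add the prefix zu-; stems ending in -f or -k add mi- … -ul around the stem.
So gakduheb → gaomkduheb.

gaomkduheb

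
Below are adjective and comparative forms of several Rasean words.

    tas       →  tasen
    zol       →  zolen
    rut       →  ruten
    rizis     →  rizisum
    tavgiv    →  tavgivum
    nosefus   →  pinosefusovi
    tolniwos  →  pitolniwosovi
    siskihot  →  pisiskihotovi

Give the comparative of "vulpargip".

tas and rizis both end in -s yet inflect differently (tasen, rizisum), so the final letter is not what conditions the rule; the number of vowels is.
"vulpargip" has 3 vowels. The stems with 3 vowels (nosefus → pinosefusovi, tolniwos → pitolniwosovi, siskihot → pisiskihotovi) add pi- … -ovi around the stem.
So vulpargip → pivulpargipovi.

pivulpargipovi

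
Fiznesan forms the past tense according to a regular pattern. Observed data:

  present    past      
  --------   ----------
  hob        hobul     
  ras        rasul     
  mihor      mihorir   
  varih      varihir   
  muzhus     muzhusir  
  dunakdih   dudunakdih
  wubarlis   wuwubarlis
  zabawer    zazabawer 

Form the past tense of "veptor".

veptorir

"veptor" has 2 vowels. The stems with 2 vowels (mihor → mihorir, varih → varihir, muzhus → muzhusir) add -ir.
So veptor → veptorir.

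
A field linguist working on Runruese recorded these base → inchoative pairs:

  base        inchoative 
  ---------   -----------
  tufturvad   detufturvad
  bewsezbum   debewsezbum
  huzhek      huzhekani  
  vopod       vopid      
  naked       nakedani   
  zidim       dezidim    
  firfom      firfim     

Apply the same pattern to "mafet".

mafetani

naked and vopod both end in -d yet inflect differently (nakedani, vopid), so the final letter is not what conditions the rule; the last vowel is.
"mafet" has last vowel 'e'. The stems whose last vowel is 'e' (huzhek → huzhekani, naked → nakedani) add -ani.
So mafet → mafetani.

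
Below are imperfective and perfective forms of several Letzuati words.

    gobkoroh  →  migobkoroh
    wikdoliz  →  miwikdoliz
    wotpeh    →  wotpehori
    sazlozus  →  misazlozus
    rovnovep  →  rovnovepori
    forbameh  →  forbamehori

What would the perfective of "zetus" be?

wotpeh and gobkoroh both end in -h yet inflect differently (wotpehori, migobkoroh), so the final letter is not what conditions the rule; the last vowel is.
"zetus" has last vowel 'u'. The one such stem in the data (sazlozus → misazlozus) adds the prefix mi-, so the same rule applies.
So zetus → mizetus.

mizetus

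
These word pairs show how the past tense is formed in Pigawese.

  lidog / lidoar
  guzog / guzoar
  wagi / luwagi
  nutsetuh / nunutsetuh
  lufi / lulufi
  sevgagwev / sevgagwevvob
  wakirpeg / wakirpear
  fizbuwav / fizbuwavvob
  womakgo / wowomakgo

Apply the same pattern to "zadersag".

sevgagwev and wakirpeg both have last vowel 'e' yet inflect differently (sevgagwevvob, wakirpear), so the last vowel is not what conditions the rule; the final letter is.
"zadersag" ends in -g. The stems ending in -g (wakirpeg → wakirpear, lidog → lidoar, guzog → guzoar) drop the final letter and add -ar.
The other patterns: stems ending in -v double the final consonant and add -ob; stems ending in -i add the prefix lu-; stems ending in -h or -o repeat the first consonant+vowel as a prefix.
So zadersag → zadersaar.

zadersaar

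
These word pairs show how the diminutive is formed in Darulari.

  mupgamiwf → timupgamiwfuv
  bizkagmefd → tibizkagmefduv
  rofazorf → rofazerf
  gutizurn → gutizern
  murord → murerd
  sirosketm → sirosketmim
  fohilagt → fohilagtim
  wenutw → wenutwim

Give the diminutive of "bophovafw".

mupgamiwf and rofazorf both end in -f yet inflect differently (timupgamiwfuv, rofazerf), so the final letter is not what conditions the rule; the second-to-last letter is.
"bophovafw" has second-to-last letter 'f'. The one such stem in the data (bizkagmefd → tibizkagmefduv) adds ti- … -uv around the stem, so the same rule applies.
So bophovafw → tibophovafwuv.

tibophovafwuv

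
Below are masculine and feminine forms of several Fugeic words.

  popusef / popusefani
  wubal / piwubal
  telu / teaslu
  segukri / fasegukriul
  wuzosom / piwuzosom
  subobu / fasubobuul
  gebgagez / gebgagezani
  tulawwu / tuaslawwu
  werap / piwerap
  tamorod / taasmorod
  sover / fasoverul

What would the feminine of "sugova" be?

tulawwu and subobu both end in -u yet inflect differently (tuaslawwu, fasubobuul), so the final letter is not what conditions the rule; the first letter is.
"sugova" begins with s-. The stems beginning with s- (segukri → fasegukriul, subobu → fasubobuul, sover → fasoverul) add fa- … -ul around the stem.
The other patterns: stems beginning with g- or p- add -ani; stems beginning with w- add the prefix pi-; stems beginning with t- insert -as- after the first vowel.
So sugova → fasugovaul.

fasugovaul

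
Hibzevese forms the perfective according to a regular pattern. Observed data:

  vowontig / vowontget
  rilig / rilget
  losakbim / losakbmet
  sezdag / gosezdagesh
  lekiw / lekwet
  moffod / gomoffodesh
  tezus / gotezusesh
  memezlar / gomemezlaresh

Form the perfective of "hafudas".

vowontig and sezdag both end in -g yet inflect differently (vowontget, gosezdagesh), so the final letter is not what conditions the rule; the last vowel is.
"hafudas" has last vowel 'a'. The stems whose last vowel is 'a' (memezlar → gomemezlaresh, sezdag → gosezdagesh) add go- … -esh around the stem.
The other pattern: stems whose last vowel is 'i' delete the last vowel and add -et.
So hafudas → gohafudasesh.

gohafudasesh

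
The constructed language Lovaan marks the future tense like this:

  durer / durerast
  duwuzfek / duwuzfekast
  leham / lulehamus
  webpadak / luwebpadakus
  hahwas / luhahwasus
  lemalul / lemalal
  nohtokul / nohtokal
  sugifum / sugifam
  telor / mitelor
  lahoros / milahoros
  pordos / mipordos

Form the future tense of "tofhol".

mitofhol

duwuzfek and webpadak both end in -k yet inflect differently (duwuzfekast, luwebpadakus), so the final letter is not what conditions the rule; the last vowel is.
"tofhol" has last vowel 'o'. The stems whose last vowel is 'o' (telor → mitelor, lahoros → milahoros, pordos → mipordos) add the prefix mi-.
So tofhol → mitofhol.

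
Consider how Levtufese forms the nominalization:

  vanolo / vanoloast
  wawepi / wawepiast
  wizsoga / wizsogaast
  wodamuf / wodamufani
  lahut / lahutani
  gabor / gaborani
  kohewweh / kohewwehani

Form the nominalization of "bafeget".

vanolo and gabor both have last vowel 'o' yet inflect differently (vanoloast, gaborani), so the last vowel is not what conditions the rule; whether the stem ends in a vowel or a consonant is.
"bafeget" ends in a consonant. The stems ending in a consonant (wodamuf → wodamufani, lahut → lahutani, gabor → gaborani) add -ani.
The other pattern: stems ending in a vowel add -ast.
So bafeget → bafegetani.

bafegetani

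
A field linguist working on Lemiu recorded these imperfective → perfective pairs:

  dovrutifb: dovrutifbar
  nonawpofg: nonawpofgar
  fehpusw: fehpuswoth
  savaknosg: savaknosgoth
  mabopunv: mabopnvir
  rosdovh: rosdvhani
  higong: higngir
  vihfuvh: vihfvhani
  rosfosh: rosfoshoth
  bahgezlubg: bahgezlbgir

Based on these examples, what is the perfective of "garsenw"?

garsnwir

rosdovh and rosfosh both end in -h yet inflect differently (rosdvhani, rosfoshoth), so the final letter is not what conditions the rule; the second-to-last letter is.
"garsenw" has second-to-last letter 'n'. The stems whose second-to-last letter is 'n' (higong → higngir, mabopunv → mabopnvir) delete the last vowel and add -ir.
So garsenw → garsnwir.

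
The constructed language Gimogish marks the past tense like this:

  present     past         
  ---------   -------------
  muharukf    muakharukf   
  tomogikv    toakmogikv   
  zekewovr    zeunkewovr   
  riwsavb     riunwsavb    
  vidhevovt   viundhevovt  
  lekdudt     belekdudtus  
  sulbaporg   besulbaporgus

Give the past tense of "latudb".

belatudbus

"latudb" has second-to-last letter 'd'. The one such stem in the data (lekdudt → belekdudtus) adds be- … -us around the stem, so the same rule applies.
The other patterns: stems whose second-to-last letter is 'k' insert -ak- after the first vowel; stems whose second-to-last letter is 'v' insert -un- after the first vowel.
So latudb → belatudbus.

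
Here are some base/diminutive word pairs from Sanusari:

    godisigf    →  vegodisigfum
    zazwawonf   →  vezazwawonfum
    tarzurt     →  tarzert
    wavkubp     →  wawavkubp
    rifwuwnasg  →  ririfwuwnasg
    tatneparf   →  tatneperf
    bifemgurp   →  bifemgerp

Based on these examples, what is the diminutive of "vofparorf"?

"vofparorf" has second-to-last letter 'r'. The stems whose second-to-last letter is 'r' (tarzurt → tarzert, bifemgurp → bifemgerp, tatneparf → tatneperf) change the last vowel to 'e'.
So vofparorf → vofparerf.

vofparerf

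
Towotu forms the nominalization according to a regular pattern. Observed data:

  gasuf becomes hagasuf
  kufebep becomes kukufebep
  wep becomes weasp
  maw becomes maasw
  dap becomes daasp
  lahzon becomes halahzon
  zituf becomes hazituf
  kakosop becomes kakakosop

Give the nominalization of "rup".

"rup" has 1 vowel. The stems with 1 vowel (maw → maasw, wep → weasp, dap → daasp) insert -as- after the first vowel.
So rup → ruasp.

ruasp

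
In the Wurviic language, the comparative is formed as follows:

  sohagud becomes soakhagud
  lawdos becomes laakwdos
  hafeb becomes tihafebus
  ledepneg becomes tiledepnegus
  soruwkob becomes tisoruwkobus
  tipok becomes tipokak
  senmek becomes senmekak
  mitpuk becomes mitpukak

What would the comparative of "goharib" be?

lawdos and soruwkob both have last vowel 'o' yet inflect differently (laakwdos, tisoruwkobus), so the last vowel is not what conditions the rule; the final letter is.
"goharib" ends in -b. The stems ending in -b (hafeb → tihafebus, soruwkob → tisoruwkobus) add ti- … -us around the stem.
The other patterns: stems ending in -d or -s insert -ak- after the first vowel; stems ending in -k add -ak.
So goharib → tigoharibus.

tigoharibus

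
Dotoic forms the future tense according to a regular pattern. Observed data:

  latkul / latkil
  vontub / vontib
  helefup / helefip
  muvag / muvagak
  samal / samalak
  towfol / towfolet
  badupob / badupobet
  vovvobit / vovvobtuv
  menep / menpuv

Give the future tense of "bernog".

"bernog" has last vowel 'o'. The stems whose last vowel is 'o' (towfol → towfolet, badupob → badupobet) add -et.
So bernog → bernoget.

bernoget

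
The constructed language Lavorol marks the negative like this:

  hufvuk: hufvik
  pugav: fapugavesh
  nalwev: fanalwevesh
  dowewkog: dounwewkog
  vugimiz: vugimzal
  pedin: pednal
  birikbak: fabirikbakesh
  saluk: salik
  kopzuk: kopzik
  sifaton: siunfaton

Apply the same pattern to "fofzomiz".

birikbak and hufvuk both end in -k yet inflect differently (fabirikbakesh, hufvik), so the final letter is not what conditions the rule; the last vowel is.
"fofzomiz" has last vowel 'i'. The stems whose last vowel is 'i' (pedin → pednal, vugimiz → vugimzal) delete the last vowel and add -al.
So fofzomiz → fofzomzal.

fofzomzal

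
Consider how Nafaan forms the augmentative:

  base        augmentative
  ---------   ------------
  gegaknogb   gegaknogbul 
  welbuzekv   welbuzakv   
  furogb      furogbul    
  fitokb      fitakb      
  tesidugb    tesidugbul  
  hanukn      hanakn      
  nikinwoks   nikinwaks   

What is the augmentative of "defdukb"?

defdakb

fitokb and gegaknogb both end in -b yet inflect differently (fitakb, gegaknogbul), so the final letter is not what conditions the rule; the second-to-last letter is.
"defdukb" has second-to-last letter 'k'. The stems whose second-to-last letter is 'k' (fitokb → fitakb, nikinwoks → nikinwaks, welbuzekv → welbuzakv) change the last vowel to 'a'.
The other pattern: stems whose second-to-last letter is 'g' add -ul.
So defdukb → defdakb.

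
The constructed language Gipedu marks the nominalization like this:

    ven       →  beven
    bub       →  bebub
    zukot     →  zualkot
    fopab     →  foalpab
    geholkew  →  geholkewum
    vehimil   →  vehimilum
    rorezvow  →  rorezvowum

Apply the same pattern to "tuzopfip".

"tuzopfip" has 3 vowels. The stems with 3 vowels (geholkew → geholkewum, vehimil → vehimilum, rorezvow → rorezvowum) add -um.
The other patterns: stems with 1 vowel add the prefix be-; stems with 2 vowels insert -al- after the first vowel.
So tuzopfip → tuzopfipum.

tuzopfipum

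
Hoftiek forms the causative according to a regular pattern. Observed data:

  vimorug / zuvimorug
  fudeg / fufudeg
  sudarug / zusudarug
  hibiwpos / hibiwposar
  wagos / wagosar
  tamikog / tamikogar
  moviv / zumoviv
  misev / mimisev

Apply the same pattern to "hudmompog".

hudmompogar

fudeg and tamikog both end in -g yet inflect differently (fufudeg, tamikogar), so the final letter is not what conditions the rule; the last vowel is.
"hudmompog" has last vowel 'o'. The stems whose last vowel is 'o' (tamikog → tamikogar, hibiwpos → hibiwposar, wagos → wagosar) add -ar.
The other patterns: stems whose last vowel is 'e' repeat the first consonant+vowel as a prefix; stems whose last vowel is 'i' or 'u' add the prefix zu-.
So hudmompog → hudmompogar.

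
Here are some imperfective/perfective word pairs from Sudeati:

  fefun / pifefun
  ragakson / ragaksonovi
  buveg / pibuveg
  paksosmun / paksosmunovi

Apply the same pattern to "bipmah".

pibipmah

paksosmun and fefun both end in -n yet inflect differently (paksosmunovi, pifefun), so the final letter is not what conditions the rule; the number of vowels is.
"bipmah" has 2 vowels. The stems with 2 vowels (fefun → pifefun, buveg → pibuveg) add the prefix pi-.
So bipmah → pibipmah.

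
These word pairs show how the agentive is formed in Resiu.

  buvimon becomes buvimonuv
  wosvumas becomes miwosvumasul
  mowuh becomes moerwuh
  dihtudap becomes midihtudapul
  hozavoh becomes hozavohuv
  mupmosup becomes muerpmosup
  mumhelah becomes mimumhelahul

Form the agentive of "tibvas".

mitibvasul

"tibvas" has last vowel 'a'. The stems whose last vowel is 'a' (dihtudap → midihtudapul, wosvumas → miwosvumasul, mumhelah → mimumhelahul) add mi- … -ul around the stem.
The other patterns: stems whose last vowel is 'u' insert -er- after the first vowel; stems whose last vowel is 'o' add -uv.
So tibvas → mitibvasul.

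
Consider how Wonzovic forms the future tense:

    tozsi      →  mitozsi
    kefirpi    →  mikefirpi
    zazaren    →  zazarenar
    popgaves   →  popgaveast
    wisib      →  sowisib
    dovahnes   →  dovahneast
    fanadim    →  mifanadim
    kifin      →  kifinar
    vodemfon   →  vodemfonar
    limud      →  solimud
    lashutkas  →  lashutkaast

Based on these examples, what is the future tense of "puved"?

sopuved

"puved" ends in -d. The one such stem in the data (limud → solimud) adds the prefix so-, so the same rule applies.
So puved → sopuved.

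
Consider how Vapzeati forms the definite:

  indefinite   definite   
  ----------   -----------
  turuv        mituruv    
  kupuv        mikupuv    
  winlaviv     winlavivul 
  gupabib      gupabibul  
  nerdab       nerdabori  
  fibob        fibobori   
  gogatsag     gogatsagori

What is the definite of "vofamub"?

mivofamub

turuv and winlaviv both end in -v yet inflect differently (mituruv, winlavivul), so the final letter is not what conditions the rule; the last vowel is.
"vofamub" has last vowel 'u'. The stems whose last vowel is 'u' (turuv → mituruv, kupuv → mikupuv) add the prefix mi-.
So vofamub → mivofamub.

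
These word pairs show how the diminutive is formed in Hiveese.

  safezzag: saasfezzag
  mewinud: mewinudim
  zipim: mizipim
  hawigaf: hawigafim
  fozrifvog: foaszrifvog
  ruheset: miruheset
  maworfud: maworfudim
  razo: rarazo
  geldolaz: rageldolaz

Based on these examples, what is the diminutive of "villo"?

ravillo

fozrifvog and razo both have last vowel 'o' yet inflect differently (foaszrifvog, rarazo), so the last vowel is not what conditions the rule; the final letter is.
"villo" ends in -o. The one such stem in the data (razo → rarazo) adds the prefix ra-, so the same rule applies.
The other patterns: stems ending in -g insert -as- after the first vowel; stems ending in -m or -t add the prefix mi-; stems ending in -d or -f add -im.
So villo → ravillo.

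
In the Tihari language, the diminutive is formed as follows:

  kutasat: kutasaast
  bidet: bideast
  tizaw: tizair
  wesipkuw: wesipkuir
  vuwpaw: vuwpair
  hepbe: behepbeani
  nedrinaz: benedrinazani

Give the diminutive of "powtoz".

kutasat and tizaw both have last vowel 'a' yet inflect differently (kutasaast, tizair), so the last vowel is not what conditions the rule; the final letter is.
"powtoz" ends in -z. The one such stem in the data (nedrinaz → benedrinazani) adds be- … -ani around the stem, so the same rule applies.
So powtoz → bepowtozani.

bepowtozani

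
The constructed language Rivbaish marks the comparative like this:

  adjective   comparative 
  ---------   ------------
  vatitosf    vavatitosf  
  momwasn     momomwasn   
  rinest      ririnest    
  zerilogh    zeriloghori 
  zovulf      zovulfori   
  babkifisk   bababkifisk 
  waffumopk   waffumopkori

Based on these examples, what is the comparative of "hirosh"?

"hirosh" has second-to-last letter 's'. The stems whose second-to-last letter is 's' (rinest → ririnest, vatitosf → vavatitosf, momwasn → momomwasn) repeat the first consonant+vowel as a prefix.
So hirosh → hihirosh.

hihirosh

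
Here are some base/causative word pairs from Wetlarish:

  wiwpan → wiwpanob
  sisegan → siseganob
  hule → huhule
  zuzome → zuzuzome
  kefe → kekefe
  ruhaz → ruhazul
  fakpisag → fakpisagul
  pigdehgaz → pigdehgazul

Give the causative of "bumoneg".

bumonegul

wiwpan and ruhaz both have last vowel 'a' yet inflect differently (wiwpanob, ruhazul), so the last vowel is not what conditions the rule; the final letter is.
"bumoneg" ends in -g. The one such stem in the data (fakpisag → fakpisagul) adds -ul, so the same rule applies.
So bumoneg → bumonegul.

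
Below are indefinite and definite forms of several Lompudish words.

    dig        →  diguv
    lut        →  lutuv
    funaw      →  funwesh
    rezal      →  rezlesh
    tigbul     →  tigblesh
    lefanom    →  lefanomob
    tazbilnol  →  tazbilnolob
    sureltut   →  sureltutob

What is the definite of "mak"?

"mak" has 1 vowel. The stems with 1 vowel (dig → diguv, lut → lutuv) add -uv.
So mak → makuv.

makuv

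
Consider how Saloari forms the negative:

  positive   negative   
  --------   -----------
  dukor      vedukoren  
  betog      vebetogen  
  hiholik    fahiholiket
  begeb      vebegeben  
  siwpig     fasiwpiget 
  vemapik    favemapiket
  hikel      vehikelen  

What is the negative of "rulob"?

veruloben

siwpig and betog both end in -g yet inflect differently (fasiwpiget, vebetogen), so the final letter is not what conditions the rule; the last vowel is.
"rulob" has last vowel 'o'. The stems whose last vowel is 'o' (betog → vebetogen, dukor → vedukoren) add ve- … -en around the stem.
The other pattern: stems whose last vowel is 'i' add fa- … -et around the stem.
So rulob → veruloben.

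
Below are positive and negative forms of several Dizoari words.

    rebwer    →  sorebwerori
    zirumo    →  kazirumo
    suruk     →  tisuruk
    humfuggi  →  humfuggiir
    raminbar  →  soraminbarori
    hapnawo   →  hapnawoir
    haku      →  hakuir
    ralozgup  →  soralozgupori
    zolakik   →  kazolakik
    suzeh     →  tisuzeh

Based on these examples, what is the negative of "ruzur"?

hapnawo and zirumo both end in -o yet inflect differently (hapnawoir, kazirumo), so the final letter is not what conditions the rule; the first letter is.
"ruzur" begins with r-. The stems beginning with r- (raminbar → soraminbarori, ralozgup → soralozgupori, rebwer → sorebwerori) add so- … -ori around the stem.
The other patterns: stems beginning with h- add -ir; stems beginning with s- add the prefix ti-; stems beginning with z- add the prefix ka-.
So ruzur → soruzurori.

soruzurori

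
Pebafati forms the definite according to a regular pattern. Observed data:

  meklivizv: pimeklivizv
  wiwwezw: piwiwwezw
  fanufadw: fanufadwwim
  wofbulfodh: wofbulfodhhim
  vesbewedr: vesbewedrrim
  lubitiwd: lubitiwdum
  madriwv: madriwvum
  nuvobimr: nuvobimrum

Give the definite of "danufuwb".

danufuwbum

wiwwezw and fanufadw both end in -w yet inflect differently (piwiwwezw, fanufadwwim), so the final letter is not what conditions the rule; the second-to-last letter is.
"danufuwb" has second-to-last letter 'w'. The stems whose second-to-last letter is 'w' (lubitiwd → lubitiwdum, madriwv → madriwvum) add -um.
So danufuwb → danufuwbum.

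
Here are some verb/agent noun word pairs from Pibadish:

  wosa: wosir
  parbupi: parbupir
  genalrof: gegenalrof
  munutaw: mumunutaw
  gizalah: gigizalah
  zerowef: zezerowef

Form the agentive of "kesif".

wosa and munutaw both have last vowel 'a' yet inflect differently (wosir, mumunutaw), so the last vowel is not what conditions the rule; whether the stem ends in a vowel or a consonant is.
"kesif" ends in a consonant. The stems ending in a consonant (genalrof → gegenalrof, munutaw → mumunutaw, gizalah → gigizalah) repeat the first consonant+vowel as a prefix.
So kesif → kekesif.

kekesif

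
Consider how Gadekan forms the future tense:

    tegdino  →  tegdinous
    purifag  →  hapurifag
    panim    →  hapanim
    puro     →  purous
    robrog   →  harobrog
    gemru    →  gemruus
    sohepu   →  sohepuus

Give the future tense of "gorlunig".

hagorlunig

tegdino and robrog both have last vowel 'o' yet inflect differently (tegdinous, harobrog), so the last vowel is not what conditions the rule; whether the stem ends in a vowel or a consonant is.
"gorlunig" ends in a consonant. The stems ending in a consonant (robrog → harobrog, purifag → hapurifag, panim → hapanim) add the prefix ha-.
The other pattern: stems ending in a vowel add -us.
So gorlunig → hagorlunig.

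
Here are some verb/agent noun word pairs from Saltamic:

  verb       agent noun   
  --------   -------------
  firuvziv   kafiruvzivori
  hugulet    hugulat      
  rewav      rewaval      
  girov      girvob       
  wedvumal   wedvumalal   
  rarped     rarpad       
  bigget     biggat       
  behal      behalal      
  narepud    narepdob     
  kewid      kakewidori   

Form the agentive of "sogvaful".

sogvaflob

rarped and kewid both end in -d yet inflect differently (rarpad, kakewidori), so the final letter is not what conditions the rule; the last vowel is.
"sogvaful" has last vowel 'u'. The one such stem in the data (narepud → narepdob) deletes the last vowel and adds -ob (as does girov), so the same rule applies.
The other patterns: stems whose last vowel is 'e' change the last vowel to 'a'; stems whose last vowel is 'i' add ka- … -ori around the stem; stems whose last vowel is 'a' add -al.
So sogvaful → sogvaflob.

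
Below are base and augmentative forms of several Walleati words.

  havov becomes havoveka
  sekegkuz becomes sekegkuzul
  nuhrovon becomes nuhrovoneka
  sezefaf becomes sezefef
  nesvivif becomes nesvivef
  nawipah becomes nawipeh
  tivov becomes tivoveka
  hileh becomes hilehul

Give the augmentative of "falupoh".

falupoheka

"falupoh" has last vowel 'o'. The stems whose last vowel is 'o' (havov → havoveka, nuhrovon → nuhrovoneka, tivov → tivoveka) add -eka.
So falupoh → falupoheka.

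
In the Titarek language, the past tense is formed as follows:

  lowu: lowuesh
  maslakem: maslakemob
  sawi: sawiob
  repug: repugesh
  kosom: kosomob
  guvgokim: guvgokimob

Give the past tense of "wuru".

wuruesh

sawi and repug both have 2 vowels yet inflect differently (sawiob, repugesh), so the number of vowels is not what conditions the rule; the final letter is.
"wuru" ends in -u. The one such stem in the data (lowu → lowuesh) adds -esh, so the same rule applies.
So wuru → wuruesh.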